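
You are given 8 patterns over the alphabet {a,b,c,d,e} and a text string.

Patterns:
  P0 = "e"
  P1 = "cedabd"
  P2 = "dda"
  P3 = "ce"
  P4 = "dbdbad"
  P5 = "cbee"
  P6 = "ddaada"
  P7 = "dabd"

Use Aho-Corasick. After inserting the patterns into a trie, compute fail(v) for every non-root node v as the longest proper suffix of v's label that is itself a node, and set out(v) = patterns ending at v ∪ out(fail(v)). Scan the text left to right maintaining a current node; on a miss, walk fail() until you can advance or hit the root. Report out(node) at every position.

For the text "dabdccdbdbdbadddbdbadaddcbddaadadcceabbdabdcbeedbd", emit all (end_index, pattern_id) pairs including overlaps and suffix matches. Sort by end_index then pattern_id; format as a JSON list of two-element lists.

Build:
Trie nodes:
  0='ε' goto c→2 d→8 e→1
  1='e' goto ·  ←P0
  2='c' goto b→16 e→3
  3='ce' goto d→4  ←P3
  4='ced' goto a→5
  5='ceda' goto b→6
  6='cedab' goto d→7
  7='cedabd' goto ·  ←P1
  8='d' goto a→22 b→11 d→9
  9='dd' goto a→10
  10='dda' goto a→19  ←P2
  11='db' goto d→12
  12='dbd' goto b→13
  13='dbdb' goto a→14
  14='dbdba' goto d→15
  15='dbdbad' goto ·  ←P4
  16='cb' goto e→17
  17='cbe' goto e→18
  18='cbee' goto ·  ←P5
  19='ddaa' goto d→20
  20='ddaad' goto a→21
  21='ddaada' goto ·  ←P6
  22='da' goto b→23
  23='dab' goto d→24
  24='dabd' goto ·  ←P7

BFS fail/out derivation:
  n1('e'): parent n0 fail=0; on 'e' 0 → fail=0;  out {0}∪∅={0}
  n2('c'): parent n0 fail=0; on 'c' 0 → fail=0;  out ∅∪∅=∅
  n8('d'): parent n0 fail=0; on 'd' 0 → fail=0;  out ∅∪∅=∅
  n3('ce'): parent n2 fail=0; on 'e' 0 → fail=1;  out {3}∪{0}={0,3}
  n9('dd'): parent n8 fail=0; on 'd' 0 → fail=8;  out ∅∪∅=∅
  n11('db'): parent n8 fail=0; on 'b' 0 → fail=0;  out ∅∪∅=∅
  n16('cb'): parent n2 fail=0; on 'b' 0 → fail=0;  out ∅∪∅=∅
  n22('da'): parent n8 fail=0; on 'a' 0 → fail=0;  out ∅∪∅=∅
  n4('ced'): parent n3 fail=1; on 'd' 1→0 → fail=8;  out ∅∪∅=∅
  n10('dda'): parent n9 fail=8; on 'a' 8 → fail=22;  out {2}∪∅={2}
  n12('dbd'): parent n11 fail=0; on 'd' 0 → fail=8;  out ∅∪∅=∅
  n17('cbe'): parent n16 fail=0; on 'e' 0 → fail=1;  out ∅∪{0}={0}
  n23('dab'): parent n22 fail=0; on 'b' 0 → fail=0;  out ∅∪∅=∅
  n5('ceda'): parent n4 fail=8; on 'a' 8 → fail=22;  out ∅∪∅=∅
  n13('dbdb'): parent n12 fail=8; on 'b' 8 → fail=11;  out ∅∪∅=∅
  n18('cbee'): parent n17 fail=1; on 'e' 1→0 → fail=1;  out {5}∪{0}={0,5}
  n19('ddaa'): parent n10 fail=22; on 'a' 22→0 → fail=0;  out ∅∪∅=∅
  n24('dabd'): parent n23 fail=0; on 'd' 0 → fail=8;  out {7}∪∅={7}
  n6('cedab'): parent n5 fail=22; on 'b' 22 → fail=23;  out ∅∪∅=∅
  n14('dbdba'): parent n13 fail=11; on 'a' 11→0 → fail=0;  out ∅∪∅=∅
  n20('ddaad'): parent n19 fail=0; on 'd' 0 → fail=8;  out ∅∪∅=∅
  n7('cedabd'): parent n6 fail=23; on 'd' 23 → fail=24;  out {1}∪{7}={1,7}
  n15('dbdbad'): parent n14 fail=0; on 'd' 0 → fail=8;  out {4}∪∅={4}
  n21('ddaada'): parent n20 fail=8; on 'a' 8 → fail=22;  out {6}∪∅={6}

Text stream:
pos 0 'd': at 8
pos 1 'a': at 22
pos 2 'b': at 23
pos 3 'd': at 24  → match P7@[0:3]
pos 4 'c': at 2 (via fail)
pos 5 'c': at 2 (via fail)
pos 6 'd': at 8 (via fail)
pos 7 'b': at 11
pos 8 'd': at 12
pos 9 'b': at 13
pos 10 'd': at 12 (via fail)
pos 11 'b': at 13
pos 12 'a': at 14
pos 13 'd': at 15  → match P4@[8:13]
pos 14 'd': at 9 (via fail)
pos 15 'd': at 9 (via fail)
pos 16 'b': at 11 (via fail)
pos 17 'd': at 12
pos 18 'b': at 13
pos 19 'a': at 14
pos 20 'd': at 15  → match P4@[15:20]
pos 21 'a': at 22 (via fail)
pos 22 'd': at 8 (via fail)
pos 23 'd': at 9
pos 24 'c': at 2 (via fail)
pos 25 'b': at 16
pos 26 'd': at 8 (via fail)
pos 27 'd': at 9
pos 28 'a': at 10  → match P2@[26:28]
pos 29 'a': at 19
pos 30 'd': at 20
pos 31 'a': at 21  → match P6@[26:31]
pos 32 'd': at 8 (via fail)
pos 33 'c': at 2 (via fail)
pos 34 'c': at 2 (via fail)
pos 35 'e': at 3  → match P0@[35:35],P3@[34:35]
pos 36 'a': at 0 (via fail)
pos 37 'b': at 0
pos 38 'b': at 0
pos 39 'd': at 8
pos 40 'a': at 22
pos 41 'b': at 23
pos 42 'd': at 24  → match P7@[39:42]
pos 43 'c': at 2 (via fail)
pos 44 'b': at 16
pos 45 'e': at 17  → match P0@[45:45]
pos 46 'e': at 18  → match P0@[46:46],P5@[43:46]
pos 47 'd': at 8 (via fail)
pos 48 'b': at 11
pos 49 'd': at 12

Matches: [[3,7],[13,4],[20,4],[28,2],[31,6],[35,0],[35,3],[42,7],[45,0],[46,0],[46,5]]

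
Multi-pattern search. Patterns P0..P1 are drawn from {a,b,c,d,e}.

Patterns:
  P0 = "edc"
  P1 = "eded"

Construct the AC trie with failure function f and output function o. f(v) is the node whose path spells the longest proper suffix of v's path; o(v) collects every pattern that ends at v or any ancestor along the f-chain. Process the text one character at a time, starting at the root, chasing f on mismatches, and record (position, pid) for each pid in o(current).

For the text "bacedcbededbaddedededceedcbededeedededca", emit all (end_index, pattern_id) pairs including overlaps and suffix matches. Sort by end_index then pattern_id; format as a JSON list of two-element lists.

Build:
Trie (insert patterns):
  n0 'ε': e→1
  n1 'e': d→2
  n2 'ed': c→3 e→4
  n3 'edc': ·  [P0 ends]
  n4 'ede': d→5
  n5 'eded': ·  [P1 ends]

Failure links (BFS by depth):
  fail(1) 'e': from fail(0)=0 chase 'e': 0 ⇒ 0;  out=∅∪out(0)=∅
  fail(2) 'ed': from fail(1)=0 chase 'd': 0 ⇒ 0;  out=∅∪out(0)=∅
  fail(3) 'edc': from fail(2)=0 chase 'c': 0 ⇒ 0;  out={0}∪out(0)={0}
  fail(4) 'ede': from fail(2)=0 chase 'e': 0 ⇒ 1;  out=∅∪out(1)=∅
  fail(5) 'eded': from fail(4)=1 chase 'd': 1 ⇒ 2;  out={1}∪out(2)={1}

Text stream:
i=0 'b': node 0→0
i=1 'a': node 0→0
i=2 'c': node 0→0
i=3 'e': node 0→1
i=4 'd': node 1→2
i=5 'c': node 2→3  emit P0@[3:5]
i=6 'b': node 3→0 ·f
i=7 'e': node 0→1
i=8 'd': node 1→2
i=9 'e': node 2→4
i=10 'd': node 4→5  emit P1@[7:10]
i=11 'b': node 5→0 ·f
i=12 'a': node 0→0
i=13 'd': node 0→0
i=14 'd': node 0→0
i=15 'e': node 0→1
i=16 'd': node 1→2
i=17 'e': node 2→4
i=18 'd': node 4→5  emit P1@[15:18]
i=19 'e': node 5→4 ·f
i=20 'd': node 4→5  emit P1@[17:20]
i=21 'c': node 5→3 ·f  emit P0@[19:21]
i=22 'e': node 3→1 ·f
i=23 'e': node 1→1 ·f
i=24 'd': node 1→2
i=25 'c': node 2→3  emit P0@[23:25]
i=26 'b': node 3→0 ·f
i=27 'e': node 0→1
i=28 'd': node 1→2
i=29 'e': node 2→4
i=30 'd': node 4→5  emit P1@[27:30]
i=31 'e': node 5→4 ·f
i=32 'e': node 4→1 ·f
i=33 'd': node 1→2
i=34 'e': node 2→4
i=35 'd': node 4→5  emit P1@[32:35]
i=36 'e': node 5→4 ·f
i=37 'd': node 4→5  emit P1@[34:37]
i=38 'c': node 5→3 ·f  emit P0@[36:38]
i=39 'a': node 3→0 ·f

Result: [[5,0],[10,1],[18,1],[20,1],[21,0],[25,0],[30,1],[35,1],[37,1],[38,0]]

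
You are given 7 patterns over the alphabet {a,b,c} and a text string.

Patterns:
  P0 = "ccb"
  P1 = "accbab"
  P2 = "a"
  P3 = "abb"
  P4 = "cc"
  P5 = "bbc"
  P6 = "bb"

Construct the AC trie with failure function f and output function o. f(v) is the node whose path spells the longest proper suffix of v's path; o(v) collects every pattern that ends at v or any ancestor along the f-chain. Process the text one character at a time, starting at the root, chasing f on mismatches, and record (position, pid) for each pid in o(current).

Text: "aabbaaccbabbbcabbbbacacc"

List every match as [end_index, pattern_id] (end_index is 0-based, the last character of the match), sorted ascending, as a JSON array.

Build automaton:
Trie (insert patterns):
  0='ε' goto a→4 b→12 c→1
  1='c' goto c→2
  2='cc' goto b→3  ←P4
  3='ccb' goto ·  ←P0
  4='a' goto b→10 c→5  ←P2
  5='ac' goto c→6
  6='acc' goto b→7
  7='accb' goto a→8
  8='accba' goto b→9
  9='accbab' goto ·  ←P1
  10='ab' goto b→11
  11='abb' goto ·  ←P3
  12='b' goto b→13
  13='bb' goto c→14  ←P6
  14='bbc' goto ·  ←P5

Failure links (BFS by depth):
  fail(1) 'c': from fail(0)=0 chase 'c': 0 ⇒ 0;  out=∅∪out(0)=∅
  fail(4) 'a': from fail(0)=0 chase 'a': 0 ⇒ 0;  out={2}∪out(0)={2}
  fail(12) 'b': from fail(0)=0 chase 'b': 0 ⇒ 0;  out=∅∪out(0)=∅
  fail(2) 'cc': from fail(1)=0 chase 'c': 0 ⇒ 1;  out={4}∪out(1)={4}
  fail(5) 'ac': from fail(4)=0 chase 'c': 0 ⇒ 1;  out=∅∪out(1)=∅
  fail(10) 'ab': from fail(4)=0 chase 'b': 0 ⇒ 12;  out=∅∪out(12)=∅
  fail(13) 'bb': from fail(12)=0 chase 'b': 0 ⇒ 12;  out={6}∪out(12)={6}
  fail(3) 'ccb': from fail(2)=1 chase 'b': 1→0 ⇒ 12;  out={0}∪out(12)={0}
  fail(6) 'acc': from fail(5)=1 chase 'c': 1 ⇒ 2;  out=∅∪out(2)={4}
  fail(11) 'abb': from fail(10)=12 chase 'b': 12 ⇒ 13;  out={3}∪out(13)={3,6}
  fail(14) 'bbc': from fail(13)=12 chase 'c': 12→0 ⇒ 1;  out={5}∪out(1)={5}
  fail(7) 'accb': from fail(6)=2 chase 'b': 2 ⇒ 3;  out=∅∪out(3)={0}
  fail(8) 'accba': from fail(7)=3 chase 'a': 3→12→0 ⇒ 4;  out=∅∪out(4)={2}
  fail(9) 'accbab': from fail(8)=4 chase 'b': 4 ⇒ 10;  out={1}∪out(10)={1}

Text stream:
i=0 'a': node 0→4  ** P2@[0:0]
i=1 'a': node 4→4 (fail-walked)  ** P2@[1:1]
i=2 'b': node 4→10
i=3 'b': node 10→11  ** P3@[1:3],P6@[2:3]
i=4 'a': node 11→4 (fail-walked)  ** P2@[4:4]
i=5 'a': node 4→4 (fail-walked)  ** P2@[5:5]
i=6 'c': node 4→5
i=7 'c': node 5→6  ** P4@[6:7]
i=8 'b': node 6→7  ** P0@[6:8]
i=9 'a': node 7→8  ** P2@[9:9]
i=10 'b': node 8→9  ** P1@[5:10]
i=11 'b': node 9→11 (fail-walked)  ** P3@[9:11],P6@[10:11]
i=12 'b': node 11→13 (fail-walked)  ** P6@[11:12]
i=13 'c': node 13→14  ** P5@[11:13]
i=14 'a': node 14→4 (fail-walked)  ** P2@[14:14]
i=15 'b': node 4→10
i=16 'b': node 10→11  ** P3@[14:16],P6@[15:16]
i=17 'b': node 11→13 (fail-walked)  ** P6@[16:17]
i=18 'b': node 13→13 (fail-walked)  ** P6@[17:18]
i=19 'a': node 13→4 (fail-walked)  ** P2@[19:19]
i=20 'c': node 4→5
i=21 'a': node 5→4 (fail-walked)  ** P2@[21:21]
i=22 'c': node 4→5
i=23 'c': node 5→6  ** P4@[22:23]

Result: [[0,2],[1,2],[3,3],[3,6],[4,2],[5,2],[7,4],[8,0],[9,2],[10,1],[11,3],[11,6],[12,6],[13,5],[14,2],[16,3],[16,6],[17,6],[18,6],[19,2],[21,2],[23,4]]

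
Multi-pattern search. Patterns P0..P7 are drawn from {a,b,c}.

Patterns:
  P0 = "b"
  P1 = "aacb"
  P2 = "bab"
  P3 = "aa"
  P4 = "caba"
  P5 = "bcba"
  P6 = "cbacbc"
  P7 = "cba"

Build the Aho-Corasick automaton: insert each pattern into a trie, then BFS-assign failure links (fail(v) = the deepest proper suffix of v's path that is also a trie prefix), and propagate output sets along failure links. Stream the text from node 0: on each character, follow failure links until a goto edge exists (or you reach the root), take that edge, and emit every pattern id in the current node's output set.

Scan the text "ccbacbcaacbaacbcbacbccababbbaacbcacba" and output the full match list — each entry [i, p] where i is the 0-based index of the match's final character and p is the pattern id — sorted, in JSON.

Construct AC machine:
Trie nodes:
  0='ε' goto a→2 b→1 c→8
  1='b' goto a→6 c→12  [P0 ends]
  2='a' goto a→3
  3='aa' goto c→4  [P3 ends]
  4='aac' goto b→5
  5='aacb' goto ·  [P1 ends]
  6='ba' goto b→7
  7='bab' goto ·  [P2 ends]
  8='c' goto a→9 b→15
  9='ca' goto b→10
  10='cab' goto a→11
  11='caba' goto ·  [P4 ends]
  12='bc' goto b→13
  13='bcb' goto a→14
  14='bcba' goto ·  [P5 ends]
  15='cb' goto a→16
  16='cba' goto c→17  [P7 ends]
  17='cbac' goto b→18
  18='cbacb' goto c→19
  19='cbacbc' goto ·  [P6 ends]

BFS fail/out derivation:
  n1('b'): parent n0 fail=0; on 'b' 0 → fail=0;  out {0}∪∅={0}
  n2('a'): parent n0 fail=0; on 'a' 0 → fail=0;  out ∅∪∅=∅
  n8('c'): parent n0 fail=0; on 'c' 0 → fail=0;  out ∅∪∅=∅
  n3('aa'): parent n2 fail=0; on 'a' 0 → fail=2;  out {3}∪∅={3}
  n6('ba'): parent n1 fail=0; on 'a' 0 → fail=2;  out ∅∪∅=∅
  n9('ca'): parent n8 fail=0; on 'a' 0 → fail=2;  out ∅∪∅=∅
  n12('bc'): parent n1 fail=0; on 'c' 0 → fail=8;  out ∅∪∅=∅
  n15('cb'): parent n8 fail=0; on 'b' 0 → fail=1;  out ∅∪{0}={0}
  n4('aac'): parent n3 fail=2; on 'c' 2→0 → fail=8;  out ∅∪∅=∅
  n7('bab'): parent n6 fail=2; on 'b' 2→0 → fail=1;  out {2}∪{0}={0,2}
  n10('cab'): parent n9 fail=2; on 'b' 2→0 → fail=1;  out ∅∪{0}={0}
  n13('bcb'): parent n12 fail=8; on 'b' 8 → fail=15;  out ∅∪{0}={0}
  n16('cba'): parent n15 fail=1; on 'a' 1 → fail=6;  out {7}∪∅={7}
  n5('aacb'): parent n4 fail=8; on 'b' 8 → fail=15;  out {1}∪{0}={0,1}
  n11('caba'): parent n10 fail=1; on 'a' 1 → fail=6;  out {4}∪∅={4}
  n14('bcba'): parent n13 fail=15; on 'a' 15 → fail=16;  out {5}∪{7}={5,7}
  n17('cbac'): parent n16 fail=6; on 'c' 6→2→0 → fail=8;  out ∅∪∅=∅
  n18('cbacb'): parent n17 fail=8; on 'b' 8 → fail=15;  out ∅∪{0}={0}
  n19('cbacbc'): parent n18 fail=15; on 'c' 15→1 → fail=12;  out {6}∪∅={6}

Scan:
pos 0 'c': at 8
pos 1 'c': at 8 (via fail)
pos 2 'b': at 15  emit P0@[2:2]
pos 3 'a': at 16  emit P7@[1:3]
pos 4 'c': at 17
pos 5 'b': at 18  emit P0@[5:5]
pos 6 'c': at 19  emit P6@[1:6]
pos 7 'a': at 9 (via fail)
pos 8 'a': at 3 (via fail)  emit P3@[7:8]
pos 9 'c': at 4
pos 10 'b': at 5  emit P0@[10:10],P1@[7:10]
pos 11 'a': at 16 (via fail)  emit P7@[9:11]
pos 12 'a': at 3 (via fail)  emit P3@[11:12]
pos 13 'c': at 4
pos 14 'b': at 5  emit P0@[14:14],P1@[11:14]
pos 15 'c': at 12 (via fail)
pos 16 'b': at 13  emit P0@[16:16]
pos 17 'a': at 14  emit P5@[14:17],P7@[15:17]
pos 18 'c': at 17 (via fail)
pos 19 'b': at 18  emit P0@[19:19]
pos 20 'c': at 19  emit P6@[15:20]
pos 21 'c': at 8 (via fail)
pos 22 'a': at 9
pos 23 'b': at 10  emit P0@[23:23]
pos 24 'a': at 11  emit P4@[21:24]
pos 25 'b': at 7 (via fail)  emit P0@[25:25],P2@[23:25]
pos 26 'b': at 1 (via fail)  emit P0@[26:26]
pos 27 'b': at 1 (via fail)  emit P0@[27:27]
pos 28 'a': at 6
pos 29 'a': at 3 (via fail)  emit P3@[28:29]
pos 30 'c': at 4
pos 31 'b': at 5  emit P0@[31:31],P1@[28:31]
pos 32 'c': at 12 (via fail)
pos 33 'a': at 9 (via fail)
pos 34 'c': at 8 (via fail)
pos 35 'b': at 15  emit P0@[35:35]
pos 36 'a': at 16  emit P7@[34:36]

All matches (sorted): [[2,0],[3,7],[5,0],[6,6],[8,3],[10,0],[10,1],[11,7],[12,3],[14,0],[14,1],[16,0],[17,5],[17,7],[19,0],[20,6],[23,0],[24,4],[25,0],[25,2],[26,0],[27,0],[29,3],[31,0],[31,1],[35,0],[36,7]]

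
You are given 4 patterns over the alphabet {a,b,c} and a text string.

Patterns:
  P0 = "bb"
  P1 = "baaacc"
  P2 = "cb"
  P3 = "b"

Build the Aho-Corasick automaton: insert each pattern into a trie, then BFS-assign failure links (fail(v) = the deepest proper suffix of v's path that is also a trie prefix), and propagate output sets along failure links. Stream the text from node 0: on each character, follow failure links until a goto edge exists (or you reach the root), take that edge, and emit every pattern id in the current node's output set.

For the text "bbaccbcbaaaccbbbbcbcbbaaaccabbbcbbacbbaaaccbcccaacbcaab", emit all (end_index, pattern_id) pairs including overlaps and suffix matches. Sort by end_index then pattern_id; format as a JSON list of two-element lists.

Construct AC machine:
Trie (insert patterns):
  0='ε' goto b→1 c→8
  1='b' goto a→3 b→2  ←P3
  2='bb' goto ·  ←P0
  3='ba' goto a→4
  4='baa' goto a→5
  5='baaa' goto c→6
  6='baaac' goto c→7
  7='baaacc' goto ·  ←P1
  8='c' goto b→9
  9='cb' goto ·  ←P2

Failure links (BFS by depth):
  fail(1) 'b': from fail(0)=0 chase 'b': 0 ⇒ 0;  out={3}∪out(0)={3}
  fail(8) 'c': from fail(0)=0 chase 'c': 0 ⇒ 0;  out=∅∪out(0)=∅
  fail(2) 'bb': from fail(1)=0 chase 'b': 0 ⇒ 1;  out={0}∪out(1)={0,3}
  fail(3) 'ba': from fail(1)=0 chase 'a': 0 ⇒ 0;  out=∅∪out(0)=∅
  fail(9) 'cb': from fail(8)=0 chase 'b': 0 ⇒ 1;  out={2}∪out(1)={2,3}
  fail(4) 'baa': from fail(3)=0 chase 'a': 0 ⇒ 0;  out=∅∪out(0)=∅
  fail(5) 'baaa': from fail(4)=0 chase 'a': 0 ⇒ 0;  out=∅∪out(0)=∅
  fail(6) 'baaac': from fail(5)=0 chase 'c': 0 ⇒ 8;  out=∅∪out(8)=∅
  fail(7) 'baaacc': from fail(6)=8 chase 'c': 8→0 ⇒ 8;  out={1}∪out(8)={1}

Run:
i=0 'b': node 0→1  emit P3@[0:0]
i=1 'b': node 1→2  emit P0@[0:1],P3@[1:1]
i=2 'a': node 2→3 (via fail)
i=3 'c': node 3→8 (via fail)
i=4 'c': node 8→8 (via fail)
i=5 'b': node 8→9  emit P2@[4:5],P3@[5:5]
i=6 'c': node 9→8 (via fail)
i=7 'b': node 8→9  emit P2@[6:7],P3@[7:7]
i=8 'a': node 9→3 (via fail)
i=9 'a': node 3→4
i=10 'a': node 4→5
i=11 'c': node 5→6
i=12 'c': node 6→7  emit P1@[7:12]
i=13 'b': node 7→9 (via fail)  emit P2@[12:13],P3@[13:13]
i=14 'b': node 9→2 (via fail)  emit P0@[13:14],P3@[14:14]
i=15 'b': node 2→2 (via fail)  emit P0@[14:15],P3@[15:15]
i=16 'b': node 2→2 (via fail)  emit P0@[15:16],P3@[16:16]
i=17 'c': node 2→8 (via fail)
i=18 'b': node 8→9  emit P2@[17:18],P3@[18:18]
i=19 'c': node 9→8 (via fail)
i=20 'b': node 8→9  emit P2@[19:20],P3@[20:20]
i=21 'b': node 9→2 (via fail)  emit P0@[20:21],P3@[21:21]
i=22 'a': node 2→3 (via fail)
i=23 'a': node 3→4
i=24 'a': node 4→5
i=25 'c': node 5→6
i=26 'c': node 6→7  emit P1@[21:26]
i=27 'a': node 7→0 (via fail)
i=28 'b': node 0→1  emit P3@[28:28]
i=29 'b': node 1→2  emit P0@[28:29],P3@[29:29]
i=30 'b': node 2→2 (via fail)  emit P0@[29:30],P3@[30:30]
i=31 'c': node 2→8 (via fail)
i=32 'b': node 8→9  emit P2@[31:32],P3@[32:32]
i=33 'b': node 9→2 (via fail)  emit P0@[32:33],P3@[33:33]
i=34 'a': node 2→3 (via fail)
i=35 'c': node 3→8 (via fail)
i=36 'b': node 8→9  emit P2@[35:36],P3@[36:36]
i=37 'b': node 9→2 (via fail)  emit P0@[36:37],P3@[37:37]
i=38 'a': node 2→3 (via fail)
i=39 'a': node 3→4
i=40 'a': node 4→5
i=41 'c': node 5→6
i=42 'c': node 6→7  emit P1@[37:42]
i=43 'b': node 7→9 (via fail)  emit P2@[42:43],P3@[43:43]
i=44 'c': node 9→8 (via fail)
i=45 'c': node 8→8 (via fail)
i=46 'c': node 8→8 (via fail)
i=47 'a': node 8→0 (via fail)
i=48 'a': node 0→0
i=49 'c': node 0→8
i=50 'b': node 8→9  emit P2@[49:50],P3@[50:50]
i=51 'c': node 9→8 (via fail)
i=52 'a': node 8→0 (via fail)
i=53 'a': node 0→0
i=54 'b': node 0→1  emit P3@[54:54]

Result: [[0,3],[1,0],[1,3],[5,2],[5,3],[7,2],[7,3],[12,1],[13,2],[13,3],[14,0],[14,3],[15,0],[15,3],[16,0],[16,3],[18,2],[18,3],[20,2],[20,3],[21,0],[21,3],[26,1],[28,3],[29,0],[29,3],[30,0],[30,3],[32,2],[32,3],[33,0],[33,3],[36,2],[36,3],[37,0],[37,3],[42,1],[43,2],[43,3],[50,2],[50,3],[54,3]]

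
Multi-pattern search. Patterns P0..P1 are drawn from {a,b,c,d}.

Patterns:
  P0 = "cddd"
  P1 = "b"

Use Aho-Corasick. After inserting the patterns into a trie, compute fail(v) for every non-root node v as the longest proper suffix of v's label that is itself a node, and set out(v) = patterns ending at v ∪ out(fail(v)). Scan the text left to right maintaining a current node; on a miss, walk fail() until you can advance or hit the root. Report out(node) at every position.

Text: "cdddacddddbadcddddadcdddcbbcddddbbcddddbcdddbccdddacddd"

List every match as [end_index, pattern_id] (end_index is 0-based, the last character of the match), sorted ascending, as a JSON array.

Construct AC machine:
Trie (insert patterns):
  0='ε' goto b→5 c→1
  1='c' goto d→2
  2='cd' goto d→3
  3='cdd' goto d→4
  4='cddd' goto ·  ←P0
  5='b' goto ·  ←P1

Failure links (BFS by depth):
  fail(1) 'c': from fail(0)=0 chase 'c': 0 ⇒ 0;  out=∅∪out(0)=∅
  fail(5) 'b': from fail(0)=0 chase 'b': 0 ⇒ 0;  out={1}∪out(0)={1}
  fail(2) 'cd': from fail(1)=0 chase 'd': 0 ⇒ 0;  out=∅∪out(0)=∅
  fail(3) 'cdd': from fail(2)=0 chase 'd': 0 ⇒ 0;  out=∅∪out(0)=∅
  fail(4) 'cddd': from fail(3)=0 chase 'd': 0 ⇒ 0;  out={0}∪out(0)={0}

Scan:
[0] read 'c'  n0⇒n1
[1] read 'd'  n1⇒n2
[2] read 'd'  n2⇒n3
[3] read 'd'  n3⇒n4  emit P0@[0:3]
[4] read 'a'  n4⇒n0 (fail-walked)
[5] read 'c'  n0⇒n1
[6] read 'd'  n1⇒n2
[7] read 'd'  n2⇒n3
[8] read 'd'  n3⇒n4  emit P0@[5:8]
[9] read 'd'  n4⇒n0 (fail-walked)
[10] read 'b'  n0⇒n5  emit P1@[10:10]
[11] read 'a'  n5⇒n0 (fail-walked)
[12] read 'd'  n0⇒n0
[13] read 'c'  n0⇒n1
[14] read 'd'  n1⇒n2
[15] read 'd'  n2⇒n3
[16] read 'd'  n3⇒n4  emit P0@[13:16]
[17] read 'd'  n4⇒n0 (fail-walked)
[18] read 'a'  n0⇒n0
[19] read 'd'  n0⇒n0
[20] read 'c'  n0⇒n1
[21] read 'd'  n1⇒n2
[22] read 'd'  n2⇒n3
[23] read 'd'  n3⇒n4  emit P0@[20:23]
[24] read 'c'  n4⇒n1 (fail-walked)
[25] read 'b'  n1⇒n5 (fail-walked)  emit P1@[25:25]
[26] read 'b'  n5⇒n5 (fail-walked)  emit P1@[26:26]
[27] read 'c'  n5⇒n1 (fail-walked)
[28] read 'd'  n1⇒n2
[29] read 'd'  n2⇒n3
[30] read 'd'  n3⇒n4  emit P0@[27:30]
[31] read 'd'  n4⇒n0 (fail-walked)
[32] read 'b'  n0⇒n5  emit P1@[32:32]
[33] read 'b'  n5⇒n5 (fail-walked)  emit P1@[33:33]
[34] read 'c'  n5⇒n1 (fail-walked)
[35] read 'd'  n1⇒n2
[36] read 'd'  n2⇒n3
[37] read 'd'  n3⇒n4  emit P0@[34:37]
[38] read 'd'  n4⇒n0 (fail-walked)
[39] read 'b'  n0⇒n5  emit P1@[39:39]
[40] read 'c'  n5⇒n1 (fail-walked)
[41] read 'd'  n1⇒n2
[42] read 'd'  n2⇒n3
[43] read 'd'  n3⇒n4  emit P0@[40:43]
[44] read 'b'  n4⇒n5 (fail-walked)  emit P1@[44:44]
[45] read 'c'  n5⇒n1 (fail-walked)
[46] read 'c'  n1⇒n1 (fail-walked)
[47] read 'd'  n1⇒n2
[48] read 'd'  n2⇒n3
[49] read 'd'  n3⇒n4  emit P0@[46:49]
[50] read 'a'  n4⇒n0 (fail-walked)
[51] read 'c'  n0⇒n1
[52] read 'd'  n1⇒n2
[53] read 'd'  n2⇒n3
[54] read 'd'  n3⇒n4  emit P0@[51:54]

Result: [[3,0],[8,0],[10,1],[16,0],[23,0],[25,1],[26,1],[30,0],[32,1],[33,1],[37,0],[39,1],[43,0],[44,1],[49,0],[54,0]]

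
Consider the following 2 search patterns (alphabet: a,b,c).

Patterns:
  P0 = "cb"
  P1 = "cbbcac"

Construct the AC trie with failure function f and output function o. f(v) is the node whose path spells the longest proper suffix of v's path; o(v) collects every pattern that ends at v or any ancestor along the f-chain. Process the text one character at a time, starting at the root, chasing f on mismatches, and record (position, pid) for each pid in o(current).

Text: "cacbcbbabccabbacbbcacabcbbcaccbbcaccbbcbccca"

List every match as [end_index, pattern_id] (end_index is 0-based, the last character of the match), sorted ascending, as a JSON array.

Build:
Trie nodes:
  0='ε' goto c→1
  1='c' goto b→2
  2='cb' goto b→3  [P0 ends]
  3='cbb' goto c→4
  4='cbbc' goto a→5
  5='cbbca' goto c→6
  6='cbbcac' goto ·  [P1 ends]

BFS fail/out derivation:
  fail(1) 'c': from fail(0)=0 chase 'c': 0 ⇒ 0;  out=∅∪out(0)=∅
  fail(2) 'cb': from fail(1)=0 chase 'b': 0 ⇒ 0;  out={0}∪out(0)={0}
  fail(3) 'cbb': from fail(2)=0 chase 'b': 0 ⇒ 0;  out=∅∪out(0)=∅
  fail(4) 'cbbc': from fail(3)=0 chase 'c': 0 ⇒ 1;  out=∅∪out(1)=∅
  fail(5) 'cbbca': from fail(4)=1 chase 'a': 1→0 ⇒ 0;  out=∅∪out(0)=∅
  fail(6) 'cbbcac': from fail(5)=0 chase 'c': 0 ⇒ 1;  out={1}∪out(1)={1}

Scan:
pos 0 'c': at 1
pos 1 'a': at 0 ·f
pos 2 'c': at 1
pos 3 'b': at 2  → match P0@[2:3]
pos 4 'c': at 1 ·f
pos 5 'b': at 2  → match P0@[4:5]
pos 6 'b': at 3
pos 7 'a': at 0 ·f
pos 8 'b': at 0
pos 9 'c': at 1
pos 10 'c': at 1 ·f
pos 11 'a': at 0 ·f
pos 12 'b': at 0
pos 13 'b': at 0
pos 14 'a': at 0
pos 15 'c': at 1
pos 16 'b': at 2  → match P0@[15:16]
pos 17 'b': at 3
pos 18 'c': at 4
pos 19 'a': at 5
pos 20 'c': at 6  → match P1@[15:20]
pos 21 'a': at 0 ·f
pos 22 'b': at 0
pos 23 'c': at 1
pos 24 'b': at 2  → match P0@[23:24]
pos 25 'b': at 3
pos 26 'c': at 4
pos 27 'a': at 5
pos 28 'c': at 6  → match P1@[23:28]
pos 29 'c': at 1 ·f
pos 30 'b': at 2  → match P0@[29:30]
pos 31 'b': at 3
pos 32 'c': at 4
pos 33 'a': at 5
pos 34 'c': at 6  → match P1@[29:34]
pos 35 'c': at 1 ·f
pos 36 'b': at 2  → match P0@[35:36]
pos 37 'b': at 3
pos 38 'c': at 4
pos 39 'b': at 2 ·f  → match P0@[38:39]
pos 40 'c': at 1 ·f
pos 41 'c': at 1 ·f
pos 42 'c': at 1 ·f
pos 43 'a': at 0 ·f

Matches: [[3,0],[5,0],[16,0],[20,1],[24,0],[28,1],[30,0],[34,1],[36,0],[39,0]]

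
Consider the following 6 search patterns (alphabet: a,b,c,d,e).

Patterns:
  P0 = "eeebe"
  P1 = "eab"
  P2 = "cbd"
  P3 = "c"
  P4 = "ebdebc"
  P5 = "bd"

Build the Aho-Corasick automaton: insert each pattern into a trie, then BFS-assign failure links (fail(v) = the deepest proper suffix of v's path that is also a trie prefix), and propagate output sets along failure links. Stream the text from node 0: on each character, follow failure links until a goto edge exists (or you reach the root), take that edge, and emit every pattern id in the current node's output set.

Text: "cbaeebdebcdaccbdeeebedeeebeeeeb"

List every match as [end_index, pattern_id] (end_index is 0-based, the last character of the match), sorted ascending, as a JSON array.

Build automaton:
Trie (insert patterns):
  0='ε' goto b→16 c→8 e→1
  1='e' goto a→6 b→11 e→2
  2='ee' goto e→3
  3='eee' goto b→4
  4='eeeb' goto e→5
  5='eeebe' goto ·  [P0 ends]
  6='ea' goto b→7
  7='eab' goto ·  [P1 ends]
  8='c' goto b→9  [P3 ends]
  9='cb' goto d→10
  10='cbd' goto ·  [P2 ends]
  11='eb' goto d→12
  12='ebd' goto e→13
  13='ebde' goto b→14
  14='ebdeb' goto c→15
  15='ebdebc' goto ·  [P4 ends]
  16='b' goto d→17
  17='bd' goto ·  [P5 ends]

Failure links (BFS by depth):
  n1('e'): parent n0 fail=0; on 'e' 0 → fail=0;  out ∅∪∅=∅
  n8('c'): parent n0 fail=0; on 'c' 0 → fail=0;  out {3}∪∅={3}
  n16('b'): parent n0 fail=0; on 'b' 0 → fail=0;  out ∅∪∅=∅
  n2('ee'): parent n1 fail=0; on 'e' 0 → fail=1;  out ∅∪∅=∅
  n6('ea'): parent n1 fail=0; on 'a' 0 → fail=0;  out ∅∪∅=∅
  n9('cb'): parent n8 fail=0; on 'b' 0 → fail=16;  out ∅∪∅=∅
  n11('eb'): parent n1 fail=0; on 'b' 0 → fail=16;  out ∅∪∅=∅
  n17('bd'): parent n16 fail=0; on 'd' 0 → fail=0;  out {5}∪∅={5}
  n3('eee'): parent n2 fail=1; on 'e' 1 → fail=2;  out ∅∪∅=∅
  n7('eab'): parent n6 fail=0; on 'b' 0 → fail=16;  out {1}∪∅={1}
  n10('cbd'): parent n9 fail=16; on 'd' 16 → fail=17;  out {2}∪{5}={2,5}
  n12('ebd'): parent n11 fail=16; on 'd' 16 → fail=17;  out ∅∪{5}={5}
  n4('eeeb'): parent n3 fail=2; on 'b' 2→1 → fail=11;  out ∅∪∅=∅
  n13('ebde'): parent n12 fail=17; on 'e' 17→0 → fail=1;  out ∅∪∅=∅
  n5('eeebe'): parent n4 fail=11; on 'e' 11→16→0 → fail=1;  out {0}∪∅={0}
  n14('ebdeb'): parent n13 fail=1; on 'b' 1 → fail=11;  out ∅∪∅=∅
  n15('ebdebc'): parent n14 fail=11; on 'c' 11→16→0 → fail=8;  out {4}∪{3}={3,4}

Run:
i=0 'c': node 0→8  emit P3@[0:0]
i=1 'b': node 8→9
i=2 'a': node 9→0 (via fail)
i=3 'e': node 0→1
i=4 'e': node 1→2
i=5 'b': node 2→11 (via fail)
i=6 'd': node 11→12  emit P5@[5:6]
i=7 'e': node 12→13
i=8 'b': node 13→14
i=9 'c': node 14→15  emit P3@[9:9],P4@[4:9]
i=10 'd': node 15→0 (via fail)
i=11 'a': node 0→0
i=12 'c': node 0→8  emit P3@[12:12]
i=13 'c': node 8→8 (via fail)  emit P3@[13:13]
i=14 'b': node 8→9
i=15 'd': node 9→10  emit P2@[13:15],P5@[14:15]
i=16 'e': node 10→1 (via fail)
i=17 'e': node 1→2
i=18 'e': node 2→3
i=19 'b': node 3→4
i=20 'e': node 4→5  emit P0@[16:20]
i=21 'd': node 5→0 (via fail)
i=22 'e': node 0→1
i=23 'e': node 1→2
i=24 'e': node 2→3
i=25 'b': node 3→4
i=26 'e': node 4→5  emit P0@[22:26]
i=27 'e': node 5→2 (via fail)
i=28 'e': node 2→3
i=29 'e': node 3→3 (via fail)
i=30 'b': node 3→4

All matches (sorted): [[0,3],[6,5],[9,3],[9,4],[12,3],[13,3],[15,2],[15,5],[20,0],[26,0]]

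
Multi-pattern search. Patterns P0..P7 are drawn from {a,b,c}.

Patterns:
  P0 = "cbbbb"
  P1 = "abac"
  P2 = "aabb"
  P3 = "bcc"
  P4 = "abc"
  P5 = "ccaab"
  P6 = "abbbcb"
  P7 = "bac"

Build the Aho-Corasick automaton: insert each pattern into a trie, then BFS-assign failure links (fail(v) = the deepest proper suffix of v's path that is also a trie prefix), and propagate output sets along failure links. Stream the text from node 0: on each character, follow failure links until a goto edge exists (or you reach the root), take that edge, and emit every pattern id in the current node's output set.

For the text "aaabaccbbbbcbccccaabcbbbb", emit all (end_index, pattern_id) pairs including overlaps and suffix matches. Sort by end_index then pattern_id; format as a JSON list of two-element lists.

Build:
Trie nodes:
  n0 'ε': a→6 b→13 c→1
  n1 'c': b→2 c→17
  n2 'cb': b→3
  n3 'cbb': b→4
  n4 'cbbb': b→5
  n5 'cbbbb': ·  ←P0
  n6 'a': a→10 b→7
  n7 'ab': a→8 b→21 c→16
  n8 'aba': c→9
  n9 'abac': ·  ←P1
  n10 'aa': b→11
  n11 'aab': b→12
  n12 'aabb': ·  ←P2
  n13 'b': a→25 c→14
  n14 'bc': c→15
  n15 'bcc': ·  ←P3
  n16 'abc': ·  ←P4
  n17 'cc': a→18
  n18 'cca': a→19
  n19 'ccaa': b→20
  n20 'ccaab': ·  ←P5
  n21 'abb': b→22
  n22 'abbb': c→23
  n23 'abbbc': b→24
  n24 'abbbcb': ·  ←P6
  n25 'ba': c→26
  n26 'bac': ·  ←P7

Failure links (BFS by depth):
  n1('c'): parent n0 fail=0; on 'c' 0 → fail=0;  out ∅∪∅=∅
  n6('a'): parent n0 fail=0; on 'a' 0 → fail=0;  out ∅∪∅=∅
  n13('b'): parent n0 fail=0; on 'b' 0 → fail=0;  out ∅∪∅=∅
  n2('cb'): parent n1 fail=0; on 'b' 0 → fail=13;  out ∅∪∅=∅
  n7('ab'): parent n6 fail=0; on 'b' 0 → fail=13;  out ∅∪∅=∅
  n10('aa'): parent n6 fail=0; on 'a' 0 → fail=6;  out ∅∪∅=∅
  n14('bc'): parent n13 fail=0; on 'c' 0 → fail=1;  out ∅∪∅=∅
  n17('cc'): parent n1 fail=0; on 'c' 0 → fail=1;  out ∅∪∅=∅
  n25('ba'): parent n13 fail=0; on 'a' 0 → fail=6;  out ∅∪∅=∅
  n3('cbb'): parent n2 fail=13; on 'b' 13→0 → fail=13;  out ∅∪∅=∅
  n8('aba'): parent n7 fail=13; on 'a' 13 → fail=25;  out ∅∪∅=∅
  n11('aab'): parent n10 fail=6; on 'b' 6 → fail=7;  out ∅∪∅=∅
  n15('bcc'): parent n14 fail=1; on 'c' 1 → fail=17;  out {3}∪∅={3}
  n16('abc'): parent n7 fail=13; on 'c' 13 → fail=14;  out {4}∪∅={4}
  n18('cca'): parent n17 fail=1; on 'a' 1→0 → fail=6;  out ∅∪∅=∅
  n21('abb'): parent n7 fail=13; on 'b' 13→0 → fail=13;  out ∅∪∅=∅
  n26('bac'): parent n25 fail=6; on 'c' 6→0 → fail=1;  out {7}∪∅={7}
  n4('cbbb'): parent n3 fail=13; on 'b' 13→0 → fail=13;  out ∅∪∅=∅
  n9('abac'): parent n8 fail=25; on 'c' 25 → fail=26;  out {1}∪{7}={1,7}
  n12('aabb'): parent n11 fail=7; on 'b' 7 → fail=21;  out {2}∪∅={2}
  n19('ccaa'): parent n18 fail=6; on 'a' 6 → fail=10;  out ∅∪∅=∅
  n22('abbb'): parent n21 fail=13; on 'b' 13→0 → fail=13;  out ∅∪∅=∅
  n5('cbbbb'): parent n4 fail=13; on 'b' 13→0 → fail=13;  out {0}∪∅={0}
  n20('ccaab'): parent n19 fail=10; on 'b' 10 → fail=11;  out {5}∪∅={5}
  n23('abbbc'): parent n22 fail=13; on 'c' 13 → fail=14;  out ∅∪∅=∅
  n24('abbbcb'): parent n23 fail=14; on 'b' 14→1 → fail=2;  out {6}∪∅={6}

Run:
[0] read 'a'  n0⇒n6
[1] read 'a'  n6⇒n10
[2] read 'a'  n10⇒n10 ·f
[3] read 'b'  n10⇒n11
[4] read 'a'  n11⇒n8 ·f
[5] read 'c'  n8⇒n9  ** P1@[2:5],P7@[3:5]
[6] read 'c'  n9⇒n17 ·f
[7] read 'b'  n17⇒n2 ·f
[8] read 'b'  n2⇒n3
[9] read 'b'  n3⇒n4
[10] read 'b'  n4⇒n5  ** P0@[6:10]
[11] read 'c'  n5⇒n14 ·f
[12] read 'b'  n14⇒n2 ·f
[13] read 'c'  n2⇒n14 ·f
[14] read 'c'  n14⇒n15  ** P3@[12:14]
[15] read 'c'  n15⇒n17 ·f
[16] read 'c'  n17⇒n17 ·f
[17] read 'a'  n17⇒n18
[18] read 'a'  n18⇒n19
[19] read 'b'  n19⇒n20  ** P5@[15:19]
[20] read 'c'  n20⇒n16 ·f  ** P4@[18:20]
[21] read 'b'  n16⇒n2 ·f
[22] read 'b'  n2⇒n3
[23] read 'b'  n3⇒n4
[24] read 'b'  n4⇒n5  ** P0@[20:24]

All matches (sorted): [[5,1],[5,7],[10,0],[14,3],[19,5],[20,4],[24,0]]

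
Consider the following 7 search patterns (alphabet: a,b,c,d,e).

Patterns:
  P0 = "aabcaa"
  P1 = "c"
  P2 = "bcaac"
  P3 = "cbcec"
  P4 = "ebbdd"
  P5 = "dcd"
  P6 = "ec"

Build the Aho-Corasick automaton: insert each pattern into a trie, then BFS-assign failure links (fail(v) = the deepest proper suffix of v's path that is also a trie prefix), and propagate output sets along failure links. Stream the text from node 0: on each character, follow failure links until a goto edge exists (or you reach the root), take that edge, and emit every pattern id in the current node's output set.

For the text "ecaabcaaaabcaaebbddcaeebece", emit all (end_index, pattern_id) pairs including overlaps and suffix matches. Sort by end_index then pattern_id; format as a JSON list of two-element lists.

Build automaton:
Trie nodes:
  0='ε' goto a→1 b→8 c→7 d→22 e→17
  1='a' goto a→2
  2='aa' goto b→3
  3='aab' goto c→4
  4='aabc' goto a→5
  5='aabca' goto a→6
  6='aabcaa' goto ·  ←P0
  7='c' goto b→13  ←P1
  8='b' goto c→9
  9='bc' goto a→10
  10='bca' goto a→11
  11='bcaa' goto c→12
  12='bcaac' goto ·  ←P2
  13='cb' goto c→14
  14='cbc' goto e→15
  15='cbce' goto c→16
  16='cbcec' goto ·  ←P3
  17='e' goto b→18 c→25
  18='eb' goto b→19
  19='ebb' goto d→20
  20='ebbd' goto d→21
  21='ebbdd' goto ·  ←P4
  22='d' goto c→23
  23='dc' goto d→24
  24='dcd' goto ·  ←P5
  25='ec' goto ·  ←P6

Failure links (BFS by depth):
  n1('a'): parent n0 fail=0; on 'a' 0 → fail=0;  out ∅∪∅=∅
  n7('c'): parent n0 fail=0; on 'c' 0 → fail=0;  out {1}∪∅={1}
  n8('b'): parent n0 fail=0; on 'b' 0 → fail=0;  out ∅∪∅=∅
  n17('e'): parent n0 fail=0; on 'e' 0 → fail=0;  out ∅∪∅=∅
  n22('d'): parent n0 fail=0; on 'd' 0 → fail=0;  out ∅∪∅=∅
  n2('aa'): parent n1 fail=0; on 'a' 0 → fail=1;  out ∅∪∅=∅
  n9('bc'): parent n8 fail=0; on 'c' 0 → fail=7;  out ∅∪{1}={1}
  n13('cb'): parent n7 fail=0; on 'b' 0 → fail=8;  out ∅∪∅=∅
  n18('eb'): parent n17 fail=0; on 'b' 0 → fail=8;  out ∅∪∅=∅
  n23('dc'): parent n22 fail=0; on 'c' 0 → fail=7;  out ∅∪{1}={1}
  n25('ec'): parent n17 fail=0; on 'c' 0 → fail=7;  out {6}∪{1}={1,6}
  n3('aab'): parent n2 fail=1; on 'b' 1→0 → fail=8;  out ∅∪∅=∅
  n10('bca'): parent n9 fail=7; on 'a' 7→0 → fail=1;  out ∅∪∅=∅
  n14('cbc'): parent n13 fail=8; on 'c' 8 → fail=9;  out ∅∪{1}={1}
  n19('ebb'): parent n18 fail=8; on 'b' 8→0 → fail=8;  out ∅∪∅=∅
  n24('dcd'): parent n23 fail=7; on 'd' 7→0 → fail=22;  out {5}∪∅={5}
  n4('aabc'): parent n3 fail=8; on 'c' 8 → fail=9;  out ∅∪{1}={1}
  n11('bcaa'): parent n10 fail=1; on 'a' 1 → fail=2;  out ∅∪∅=∅
  n15('cbce'): parent n14 fail=9; on 'e' 9→7→0 → fail=17;  out ∅∪∅=∅
  n20('ebbd'): parent n19 fail=8; on 'd' 8→0 → fail=22;  out ∅∪∅=∅
  n5('aabca'): parent n4 fail=9; on 'a' 9 → fail=10;  out ∅∪∅=∅
  n12('bcaac'): parent n11 fail=2; on 'c' 2→1→0 → fail=7;  out {2}∪{1}={1,2}
  n16('cbcec'): parent n15 fail=17; on 'c' 17 → fail=25;  out {3}∪{1,6}={1,3,6}
  n21('ebbdd'): parent n20 fail=22; on 'd' 22→0 → fail=22;  out {4}∪∅={4}
  n6('aabcaa'): parent n5 fail=10; on 'a' 10 → fail=11;  out {0}∪∅={0}

Scan:
i=0 'e': node 0→17
i=1 'c': node 17→25  ** P1@[1:1],P6@[0:1]
i=2 'a': node 25→1 (fail-walked)
i=3 'a': node 1→2
i=4 'b': node 2→3
i=5 'c': node 3→4  ** P1@[5:5]
i=6 'a': node 4→5
i=7 'a': node 5→6  ** P0@[2:7]
i=8 'a': node 6→2 (fail-walked)
i=9 'a': node 2→2 (fail-walked)
i=10 'b': node 2→3
i=11 'c': node 3→4  ** P1@[11:11]
i=12 'a': node 4→5
i=13 'a': node 5→6  ** P0@[8:13]
i=14 'e': node 6→17 (fail-walked)
i=15 'b': node 17→18
i=16 'b': node 18→19
i=17 'd': node 19→20
i=18 'd': node 20→21  ** P4@[14:18]
i=19 'c': node 21→23 (fail-walked)  ** P1@[19:19]
i=20 'a': node 23→1 (fail-walked)
i=21 'e': node 1→17 (fail-walked)
i=22 'e': node 17→17 (fail-walked)
i=23 'b': node 17→18
i=24 'e': node 18→17 (fail-walked)
i=25 'c': node 17→25  ** P1@[25:25],P6@[24:25]
i=26 'e': node 25→17 (fail-walked)

Result: [[1,1],[1,6],[5,1],[7,0],[11,1],[13,0],[18,4],[19,1],[25,1],[25,6]]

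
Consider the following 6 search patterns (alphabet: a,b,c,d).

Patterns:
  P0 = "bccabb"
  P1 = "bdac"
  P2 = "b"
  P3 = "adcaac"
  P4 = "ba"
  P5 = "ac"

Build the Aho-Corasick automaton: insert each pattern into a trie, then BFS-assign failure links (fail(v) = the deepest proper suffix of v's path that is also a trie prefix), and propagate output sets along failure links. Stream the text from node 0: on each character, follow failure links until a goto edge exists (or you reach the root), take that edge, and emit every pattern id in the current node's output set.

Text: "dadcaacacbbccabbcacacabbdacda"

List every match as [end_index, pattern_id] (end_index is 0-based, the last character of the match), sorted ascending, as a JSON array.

Build:
Trie nodes:
  n0 'ε': a→10 b→1
  n1 'b': a→16 c→2 d→7  ←P2
  n2 'bc': c→3
  n3 'bcc': a→4
  n4 'bcca': b→5
  n5 'bccab': b→6
  n6 'bccabb': ·  ←P0
  n7 'bd': a→8
  n8 'bda': c→9
  n9 'bdac': ·  ←P1
  n10 'a': c→17 d→11
  n11 'ad': c→12
  n12 'adc': a→13
  n13 'adca': a→14
  n14 'adcaa': c→15
  n15 'adcaac': ·  ←P3
  n16 'ba': ·  ←P4
  n17 'ac': ·  ←P5

Failure links (BFS by depth):
  fail(1) 'b': from fail(0)=0 chase 'b': 0 ⇒ 0;  out={2}∪out(0)={2}
  fail(10) 'a': from fail(0)=0 chase 'a': 0 ⇒ 0;  out=∅∪out(0)=∅
  fail(2) 'bc': from fail(1)=0 chase 'c': 0 ⇒ 0;  out=∅∪out(0)=∅
  fail(7) 'bd': from fail(1)=0 chase 'd': 0 ⇒ 0;  out=∅∪out(0)=∅
  fail(11) 'ad': from fail(10)=0 chase 'd': 0 ⇒ 0;  out=∅∪out(0)=∅
  fail(16) 'ba': from fail(1)=0 chase 'a': 0 ⇒ 10;  out={4}∪out(10)={4}
  fail(17) 'ac': from fail(10)=0 chase 'c': 0 ⇒ 0;  out={5}∪out(0)={5}
  fail(3) 'bcc': from fail(2)=0 chase 'c': 0 ⇒ 0;  out=∅∪out(0)=∅
  fail(8) 'bda': from fail(7)=0 chase 'a': 0 ⇒ 10;  out=∅∪out(10)=∅
  fail(12) 'adc': from fail(11)=0 chase 'c': 0 ⇒ 0;  out=∅∪out(0)=∅
  fail(4) 'bcca': from fail(3)=0 chase 'a': 0 ⇒ 10;  out=∅∪out(10)=∅
  fail(9) 'bdac': from fail(8)=10 chase 'c': 10 ⇒ 17;  out={1}∪out(17)={1,5}
  fail(13) 'adca': from fail(12)=0 chase 'a': 0 ⇒ 10;  out=∅∪out(10)=∅
  fail(5) 'bccab': from fail(4)=10 chase 'b': 10→0 ⇒ 1;  out=∅∪out(1)={2}
  fail(14) 'adcaa': from fail(13)=10 chase 'a': 10→0 ⇒ 10;  out=∅∪out(10)=∅
  fail(6) 'bccabb': from fail(5)=1 chase 'b': 1→0 ⇒ 1;  out={0}∪out(1)={0,2}
  fail(15) 'adcaac': from fail(14)=10 chase 'c': 10 ⇒ 17;  out={3}∪out(17)={3,5}

Scan:
pos 0 'd': at 0
pos 1 'a': at 10
pos 2 'd': at 11
pos 3 'c': at 12
pos 4 'a': at 13
pos 5 'a': at 14
pos 6 'c': at 15  emit P3@[1:6],P5@[5:6]
pos 7 'a': at 10 ·f
pos 8 'c': at 17  emit P5@[7:8]
pos 9 'b': at 1 ·f  emit P2@[9:9]
pos 10 'b': at 1 ·f  emit P2@[10:10]
pos 11 'c': at 2
pos 12 'c': at 3
pos 13 'a': at 4
pos 14 'b': at 5  emit P2@[14:14]
pos 15 'b': at 6  emit P0@[10:15],P2@[15:15]
pos 16 'c': at 2 ·f
pos 17 'a': at 10 ·f
pos 18 'c': at 17  emit P5@[17:18]
pos 19 'a': at 10 ·f
pos 20 'c': at 17  emit P5@[19:20]
pos 21 'a': at 10 ·f
pos 22 'b': at 1 ·f  emit P2@[22:22]
pos 23 'b': at 1 ·f  emit P2@[23:23]
pos 24 'd': at 7
pos 25 'a': at 8
pos 26 'c': at 9  emit P1@[23:26],P5@[25:26]
pos 27 'd': at 0 ·f
pos 28 'a': at 10

Result: [[6,3],[6,5],[8,5],[9,2],[10,2],[14,2],[15,0],[15,2],[18,5],[20,5],[22,2],[23,2],[26,1],[26,5]]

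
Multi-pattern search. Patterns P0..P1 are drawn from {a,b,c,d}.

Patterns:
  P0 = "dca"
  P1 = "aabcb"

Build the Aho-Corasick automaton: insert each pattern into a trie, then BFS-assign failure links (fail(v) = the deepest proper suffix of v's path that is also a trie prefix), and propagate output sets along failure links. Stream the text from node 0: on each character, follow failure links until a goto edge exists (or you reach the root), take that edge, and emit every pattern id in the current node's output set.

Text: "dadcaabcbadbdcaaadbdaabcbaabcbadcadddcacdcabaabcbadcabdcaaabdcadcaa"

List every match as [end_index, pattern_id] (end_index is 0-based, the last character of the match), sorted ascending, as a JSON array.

Build automaton:
Trie (insert patterns):
  0='ε' goto a→4 d→1
  1='d' goto c→2
  2='dc' goto a→3
  3='dca' goto ·  ←P0
  4='a' goto a→5
  5='aa' goto b→6
  6='aab' goto c→7
  7='aabc' goto b→8
  8='aabcb' goto ·  ←P1

Failure links (BFS by depth):
  fail(1) 'd': from fail(0)=0 chase 'd': 0 ⇒ 0;  out=∅∪out(0)=∅
  fail(4) 'a': from fail(0)=0 chase 'a': 0 ⇒ 0;  out=∅∪out(0)=∅
  fail(2) 'dc': from fail(1)=0 chase 'c': 0 ⇒ 0;  out=∅∪out(0)=∅
  fail(5) 'aa': from fail(4)=0 chase 'a': 0 ⇒ 4;  out=∅∪out(4)=∅
  fail(3) 'dca': from fail(2)=0 chase 'a': 0 ⇒ 4;  out={0}∪out(4)={0}
  fail(6) 'aab': from fail(5)=4 chase 'b': 4→0 ⇒ 0;  out=∅∪out(0)=∅
  fail(7) 'aabc': from fail(6)=0 chase 'c': 0 ⇒ 0;  out=∅∪out(0)=∅
  fail(8) 'aabcb': from fail(7)=0 chase 'b': 0 ⇒ 0;  out={1}∪out(0)={1}

Run:
pos 0 'd': at 1
pos 1 'a': at 4 ·f
pos 2 'd': at 1 ·f
pos 3 'c': at 2
pos 4 'a': at 3  → match P0@[2:4]
pos 5 'a': at 5 ·f
pos 6 'b': at 6
pos 7 'c': at 7
pos 8 'b': at 8  → match P1@[4:8]
pos 9 'a': at 4 ·f
pos 10 'd': at 1 ·f
pos 11 'b': at 0 ·f
pos 12 'd': at 1
pos 13 'c': at 2
pos 14 'a': at 3  → match P0@[12:14]
pos 15 'a': at 5 ·f
pos 16 'a': at 5 ·f
pos 17 'd': at 1 ·f
pos 18 'b': at 0 ·f
pos 19 'd': at 1
pos 20 'a': at 4 ·f
pos 21 'a': at 5
pos 22 'b': at 6
pos 23 'c': at 7
pos 24 'b': at 8  → match P1@[20:24]
pos 25 'a': at 4 ·f
pos 26 'a': at 5
pos 27 'b': at 6
pos 28 'c': at 7
pos 29 'b': at 8  → match P1@[25:29]
pos 30 'a': at 4 ·f
pos 31 'd': at 1 ·f
pos 32 'c': at 2
pos 33 'a': at 3  → match P0@[31:33]
pos 34 'd': at 1 ·f
pos 35 'd': at 1 ·f
pos 36 'd': at 1 ·f
pos 37 'c': at 2
pos 38 'a': at 3  → match P0@[36:38]
pos 39 'c': at 0 ·f
pos 40 'd': at 1
pos 41 'c': at 2
pos 42 'a': at 3  → match P0@[40:42]
pos 43 'b': at 0 ·f
pos 44 'a': at 4
pos 45 'a': at 5
pos 46 'b': at 6
pos 47 'c': at 7
pos 48 'b': at 8  → match P1@[44:48]
pos 49 'a': at 4 ·f
pos 50 'd': at 1 ·f
pos 51 'c': at 2
pos 52 'a': at 3  → match P0@[50:52]
pos 53 'b': at 0 ·f
pos 54 'd': at 1
pos 55 'c': at 2
pos 56 'a': at 3  → match P0@[54:56]
pos 57 'a': at 5 ·f
pos 58 'a': at 5 ·f
pos 59 'b': at 6
pos 60 'd': at 1 ·f
pos 61 'c': at 2
pos 62 'a': at 3  → match P0@[60:62]
pos 63 'd': at 1 ·f
pos 64 'c': at 2
pos 65 'a': at 3  → match P0@[63:65]
pos 66 'a': at 5 ·f

All matches (sorted): [[4,0],[8,1],[14,0],[24,1],[29,1],[33,0],[38,0],[42,0],[48,1],[52,0],[56,0],[62,0],[65,0]]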